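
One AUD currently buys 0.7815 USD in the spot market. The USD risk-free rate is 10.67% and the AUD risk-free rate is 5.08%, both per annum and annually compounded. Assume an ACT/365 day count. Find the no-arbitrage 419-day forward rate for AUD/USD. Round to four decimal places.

0.8294

By covered interest parity, F = S · (1+r_USD)^T / (1+r_AUD)^T
= 0.7815 × 1.123425 / 1.058532 = 0.7815 × 1.061305
F = 0.8294 USD per AUD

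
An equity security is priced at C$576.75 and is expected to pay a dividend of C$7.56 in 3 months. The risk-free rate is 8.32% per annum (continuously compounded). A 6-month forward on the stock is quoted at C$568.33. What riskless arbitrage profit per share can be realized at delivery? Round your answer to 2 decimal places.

PV(dividends) I = 7.56·e^(−0.0832·3/12) = 7.4044
Fair forward F* = (S − I)·e^(rT) = (576.75 − 7.4044)·e^0.041600 = 569.3456 × 1.042477 = 593.5297
Market C$568.33 < fair 593.5297: forward underpriced → reverse cash-and-carry (short the stock, invest proceeds at r, pay the dividends, go long the forward).
Profit at T = |F_mkt − F*| = |568.33 − 593.5297| = C$25.20 per share

C$25.20 per share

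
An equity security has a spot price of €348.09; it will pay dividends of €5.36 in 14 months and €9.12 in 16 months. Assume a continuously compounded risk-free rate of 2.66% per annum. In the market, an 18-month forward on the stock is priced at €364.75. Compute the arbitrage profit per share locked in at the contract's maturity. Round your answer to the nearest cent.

PV(dividends) I = 5.36·e^(−0.0266·14/12) + 9.12·e^(−0.0266·16/12) = 13.9984
Fair forward F* = (S − I)·e^(rT) = (348.09 − 13.9984)·e^0.039900 = 334.0916 × 1.040707 = 347.6915
Market €364.75 > fair 347.6915: forward overpriced → cash-and-carry (borrow at r, buy the stock and collect the dividends, short the forward).
Profit at T = |F_mkt − F*| = |364.75 − 347.6915| = €17.06 per share

€17.06 per share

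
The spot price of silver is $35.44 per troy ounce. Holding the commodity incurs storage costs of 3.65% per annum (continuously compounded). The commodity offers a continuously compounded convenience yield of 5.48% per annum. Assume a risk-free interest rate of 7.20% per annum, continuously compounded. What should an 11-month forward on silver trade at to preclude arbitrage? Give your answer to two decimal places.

$37.23 per troy ounce

Net carry = r + u − y = 0.0720 + 0.0365 − 0.0548 = 0.0537
F = S·e^((r+u−y)T) = 35.44 · e^(0.0537 × 11/12) = 35.44 · e^0.049225
= 35.44 × 1.050457 = $37.23 per troy ounce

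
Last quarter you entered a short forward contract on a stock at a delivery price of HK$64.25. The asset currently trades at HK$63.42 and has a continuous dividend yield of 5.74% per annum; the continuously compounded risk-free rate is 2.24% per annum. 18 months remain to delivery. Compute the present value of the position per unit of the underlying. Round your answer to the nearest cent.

HK$3.94

Current fair forward for the remaining 18 months: F = S·e^((r − q)·T), (r − q) = 0.0224 − 0.0574 = -0.0350
F = 63.42 · e^(-0.0350 × 18/12) = 63.42 × 0.948854 = 60.1763
Value of long forward = (F − K)·e^(−rT) = (60.1763 − 64.25) · e^(−0.0224·18/12)
= -4.0737 × 0.966958 = -3.94
Short position value = −(long value) = HK$3.94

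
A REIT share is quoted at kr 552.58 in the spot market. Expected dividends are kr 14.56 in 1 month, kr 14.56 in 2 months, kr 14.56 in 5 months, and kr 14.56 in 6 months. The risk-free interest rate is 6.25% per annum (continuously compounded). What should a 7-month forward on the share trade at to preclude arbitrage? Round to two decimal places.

PV(dividends) I = 14.56·e^(−0.0625·1/12) + 14.56·e^(−0.0625·2/12) + 14.56·e^(−0.0625·5/12) + 14.56·e^(−0.0625·6/12)
I = 14.4844 + 14.4091 + 14.1857 + 14.1120 = 57.1912
F = (S − I)·e^(rT) = (552.58 − 57.1912) · e^(0.0625·7/12)
= 495.3888 · e^0.036458 = 495.3888 × 1.037131 = kr 513.78

kr 513.78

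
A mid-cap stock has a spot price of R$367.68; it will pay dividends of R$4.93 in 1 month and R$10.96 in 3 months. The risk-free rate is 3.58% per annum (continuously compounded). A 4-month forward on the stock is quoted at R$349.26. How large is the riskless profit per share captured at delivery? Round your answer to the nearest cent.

PV(dividends) I = 4.93·e^(−0.0358·1/12) + 10.96·e^(−0.0358·3/12) = 15.7777
Fair forward F* = (S − I)·e^(rT) = (367.68 − 15.7777)·e^0.011933 = 351.9023 × 1.012004 = 356.1265
Market R$349.26 < fair 356.1265: forward underpriced → reverse cash-and-carry (short the stock, invest proceeds at r, pay the dividends, go long the forward).
Profit at T = |F_mkt − F*| = |349.26 − 356.1265| = R$6.87 per share

R$6.87 per share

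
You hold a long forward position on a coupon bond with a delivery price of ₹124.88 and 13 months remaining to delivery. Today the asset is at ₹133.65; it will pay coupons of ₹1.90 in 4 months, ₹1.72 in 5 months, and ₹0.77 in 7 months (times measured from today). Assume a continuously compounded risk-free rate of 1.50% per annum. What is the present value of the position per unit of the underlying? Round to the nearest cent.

₹6.42

PV(remaining coupons) I = 1.90·e^(−0.0150·4/12) + 1.72·e^(−0.0150·5/12) + 0.77·e^(−0.0150·7/12) = 4.3631
Current forward F = (S − I)·e^(rT) = (133.65 − 4.3631)·e^(0.0150·13/12) = 129.2869 × 1.016383 = 131.4050
Value (long) = (F − K)·e^(−rT) = (131.4050 − 124.88) × 0.983881 = 6.4198
Value = ₹6.42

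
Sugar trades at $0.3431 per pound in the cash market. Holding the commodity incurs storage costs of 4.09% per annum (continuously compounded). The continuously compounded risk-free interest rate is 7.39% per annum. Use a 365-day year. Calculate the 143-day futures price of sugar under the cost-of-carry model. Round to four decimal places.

$0.3589 per pound

Net carry = r + u − y = 0.0739 + 0.0409 − 0.0000 = 0.1148
F = S·e^((r+u−y)T) = 0.3431 · e^(0.1148 × 143/365) = 0.3431 · e^0.044976
= 0.3431 × 1.046003 = $0.3589 per pound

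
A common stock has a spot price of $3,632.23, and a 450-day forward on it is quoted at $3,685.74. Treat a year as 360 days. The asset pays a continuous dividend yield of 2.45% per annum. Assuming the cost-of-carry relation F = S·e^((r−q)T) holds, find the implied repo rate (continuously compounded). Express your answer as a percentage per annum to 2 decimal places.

From F = S·e^((r−q)T): (r − q) = ln(F/S)/T
ln(3685.74/3632.23) = ln(1.014732) = 0.014625
(r − q) = 0.014625 / (450/360) = 0.011700
r = ln(F/S)/T + q = 0.011700 + 0.0245 = 0.036200
r = 3.62%

3.62%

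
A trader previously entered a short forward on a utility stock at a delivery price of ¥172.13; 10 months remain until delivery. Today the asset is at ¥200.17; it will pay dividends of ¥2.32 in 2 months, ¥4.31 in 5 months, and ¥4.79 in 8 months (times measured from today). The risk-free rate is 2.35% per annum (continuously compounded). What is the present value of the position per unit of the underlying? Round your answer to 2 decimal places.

PV(remaining dividends) I = 2.32·e^(−0.0235·2/12) + 4.31·e^(−0.0235·5/12) + 4.79·e^(−0.0235·8/12) = 11.2945
Current forward F = (S − I)·e^(rT) = (200.17 − 11.2945)·e^(0.0235·10/12) = 188.8755 × 1.019776 = 192.6107
Value (long) = (F − K)·e^(−rT) = (192.6107 − 172.13) × 0.980607 = 20.0835
Short position value = −(long value) = -¥20.08

-¥20.08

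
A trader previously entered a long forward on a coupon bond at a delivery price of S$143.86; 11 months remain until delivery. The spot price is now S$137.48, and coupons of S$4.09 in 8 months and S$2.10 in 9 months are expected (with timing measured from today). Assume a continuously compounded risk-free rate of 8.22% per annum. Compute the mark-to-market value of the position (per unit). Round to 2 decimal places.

PV(remaining coupons) I = 4.09·e^(−0.0822·8/12) + 2.10·e^(−0.0822·9/12) = 5.8463
Current forward F = (S − I)·e^(rT) = (137.48 − 5.8463)·e^(0.0822·11/12) = 131.6337 × 1.078261 = 141.9355
Value (long) = (F − K)·e^(−rT) = (141.9355 − 143.86) × 0.927419 = -1.7848
Value = -S$1.78

-S$1.78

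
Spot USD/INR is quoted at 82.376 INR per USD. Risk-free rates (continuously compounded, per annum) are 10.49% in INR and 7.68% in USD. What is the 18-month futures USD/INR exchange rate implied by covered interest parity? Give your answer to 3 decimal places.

F = S·e^((r_INR − r_USD)T) = 82.376 · e^((0.1049 − 0.0768) × 18/12)
= 82.376 · e^0.042150 = 82.376 × 1.043051
F = 85.922 INR per USD

85.922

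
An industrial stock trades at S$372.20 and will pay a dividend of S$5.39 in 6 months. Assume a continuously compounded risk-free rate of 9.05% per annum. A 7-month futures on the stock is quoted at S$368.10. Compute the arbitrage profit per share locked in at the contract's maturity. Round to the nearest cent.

S$18.85 per share

PV(dividends) I = 5.39·e^(−0.0905·6/12) = 5.1515
Fair futures F* = (S − I)·e^(rT) = (372.20 − 5.1515)·e^0.052792 = 367.0485 × 1.054210 = 386.9462
Market S$368.10 < fair 386.9462: forward underpriced → reverse cash-and-carry (short the stock, invest proceeds at r, pay the dividends, go long the forward).
Profit at T = |F_mkt − F*| = |368.10 − 386.9462| = S$18.85 per share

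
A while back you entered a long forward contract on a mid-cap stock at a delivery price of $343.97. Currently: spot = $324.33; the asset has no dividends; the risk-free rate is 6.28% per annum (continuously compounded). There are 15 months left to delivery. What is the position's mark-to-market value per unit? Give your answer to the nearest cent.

$6.33

Current fair forward for the remaining 15 months: F = S·e^(r·T), r = 0.0628
F = 324.33 · e^(0.0628 × 15/12) = 324.33 × 1.081663 = 350.8158
Value of long forward = (F − K)·e^(−rT) = (350.8158 − 343.97) · e^(−0.0628·15/12)
= 6.8458 × 0.924502 = 6.33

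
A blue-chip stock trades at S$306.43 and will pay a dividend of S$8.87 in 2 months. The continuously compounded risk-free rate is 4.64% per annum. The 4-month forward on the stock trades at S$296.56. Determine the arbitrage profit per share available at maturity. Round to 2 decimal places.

S$5.71 per share

PV(dividends) I = 8.87·e^(−0.0464·2/12) = 8.8017
Fair forward F* = (S − I)·e^(rT) = (306.43 − 8.8017)·e^0.015467 = 297.6283 × 1.015587 = 302.2674
Market S$296.56 < fair 302.2674: forward underpriced → reverse cash-and-carry (short the stock, invest proceeds at r, pay the dividends, go long the forward).
Profit at T = |F_mkt − F*| = |296.56 − 302.2674| = S$5.71 per share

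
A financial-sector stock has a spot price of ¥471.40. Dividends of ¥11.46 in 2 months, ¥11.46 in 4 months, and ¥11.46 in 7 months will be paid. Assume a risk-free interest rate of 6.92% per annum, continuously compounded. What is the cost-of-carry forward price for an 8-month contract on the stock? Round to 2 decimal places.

¥458.54

PV(dividends) I = 11.46·e^(−0.0692·2/12) + 11.46·e^(−0.0692·4/12) + 11.46·e^(−0.0692·7/12)
I = 11.3286 + 11.1987 + 11.0066 = 33.5339
F = (S − I)·e^(rT) = (471.40 − 33.5339) · e^(0.0692·8/12)
= 437.8661 · e^0.046133 = 437.8661 × 1.047214 = ¥458.54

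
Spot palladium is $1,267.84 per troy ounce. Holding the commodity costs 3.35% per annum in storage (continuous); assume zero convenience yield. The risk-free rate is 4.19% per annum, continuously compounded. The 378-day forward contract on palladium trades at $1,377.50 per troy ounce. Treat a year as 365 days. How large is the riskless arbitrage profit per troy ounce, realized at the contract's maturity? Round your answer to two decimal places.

$6.69 per troy ounce

Fair forward: F* = S·e^(carry·T), with carry = (r + u) = 0.0419 + 0.0335 = 0.0754
F* = 1267.84 · e^(0.0754 × 378/365) = 1267.84 · e^0.07808548 = 1267.84 × 1.08121508 = $1370.8077
Market $1377.50 > fair $1370.8077: forward overpriced → cash-and-carry (buy spot, short the forward).
At maturity, profit = |F_mkt − F*| = |1377.50 − 1370.8077| = $6.69 per troy ounce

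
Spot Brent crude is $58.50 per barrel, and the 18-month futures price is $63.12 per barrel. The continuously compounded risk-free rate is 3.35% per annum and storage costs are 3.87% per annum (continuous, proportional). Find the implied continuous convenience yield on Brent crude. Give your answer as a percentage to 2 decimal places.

F = S·e^((r+u−y)T) ⇒ (r+u−y) = ln(F/S)/T
ln(63.12/58.50) = 0.076011; /T ⇒ 0.050674
y = r + u − ln(F/S)/T = 0.0335 + 0.0387 − 0.050674 = 0.021526
y = 2.15%

2.15%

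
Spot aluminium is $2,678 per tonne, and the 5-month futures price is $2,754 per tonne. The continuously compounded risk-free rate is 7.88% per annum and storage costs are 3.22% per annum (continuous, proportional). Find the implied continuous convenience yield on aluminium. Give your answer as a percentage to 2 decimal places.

F = S·e^((r+u−y)T) ⇒ (r+u−y) = ln(F/S)/T
ln(2754/2678) = 0.027984; /T ⇒ 0.067162
y = r + u − ln(F/S)/T = 0.0788 + 0.0322 − 0.067162 = 0.043838
y = 4.38%

4.38%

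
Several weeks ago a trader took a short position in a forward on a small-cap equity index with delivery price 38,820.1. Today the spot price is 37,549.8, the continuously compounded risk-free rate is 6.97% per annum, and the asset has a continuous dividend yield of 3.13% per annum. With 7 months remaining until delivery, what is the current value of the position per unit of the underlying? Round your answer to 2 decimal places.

Current fair forward for the remaining 7 months: F = S·e^((r − q)·T), (r − q) = 0.0697 − 0.0313 = 0.0384
F = 37549.8 · e^(0.0384 × 7/12) = 37549.8 × 1.02265276 = 38400.4066
Value of long forward = (F − K)·e^(−rT) = (38400.4066 − 38820.1) · e^(−0.0697·7/12)
= -419.6934 × 0.96015713 = -402.97
Short position value = −(long value) = 402.97

402.97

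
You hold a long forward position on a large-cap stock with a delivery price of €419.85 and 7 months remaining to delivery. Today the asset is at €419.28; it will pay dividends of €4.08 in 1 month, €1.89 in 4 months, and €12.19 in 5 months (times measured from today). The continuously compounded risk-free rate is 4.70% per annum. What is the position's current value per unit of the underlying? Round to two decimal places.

PV(remaining dividends) I = 4.08·e^(−0.0470·1/12) + 1.89·e^(−0.0470·4/12) + 12.19·e^(−0.0470·5/12) = 17.8783
Current forward F = (S − I)·e^(rT) = (419.28 − 17.8783)·e^(0.0470·7/12) = 401.4017 × 1.027796 = 412.5591
Value (long) = (F − K)·e^(−rT) = (412.5591 − 419.85) × 0.972956 = -7.0937
Value = -€7.09

-€7.09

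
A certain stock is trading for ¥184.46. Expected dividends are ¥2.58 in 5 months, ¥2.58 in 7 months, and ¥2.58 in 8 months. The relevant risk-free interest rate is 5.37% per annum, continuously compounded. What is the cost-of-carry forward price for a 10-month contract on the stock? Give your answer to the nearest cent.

¥185.05

PV(dividends) I = 2.58·e^(−0.0537·5/12) + 2.58·e^(−0.0537·7/12) + 2.58·e^(−0.0537·8/12)
I = 2.5229 + 2.5004 + 2.4893 = 7.5126
F = (S − I)·e^(rT) = (184.46 − 7.5126) · e^(0.0537·10/12)
= 176.9474 · e^0.044750 = 176.9474 × 1.045766 = ¥185.05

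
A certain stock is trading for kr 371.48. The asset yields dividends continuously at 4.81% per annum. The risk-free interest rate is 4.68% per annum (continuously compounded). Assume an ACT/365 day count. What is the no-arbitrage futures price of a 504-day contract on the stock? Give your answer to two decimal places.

F = S·e^((r − q)T) = 371.48 · e^((0.0468 − 0.0481) × 504/365)
= 371.48 · e^-0.001795 = 371.48 × 0.998207
F = kr 370.81

kr 370.81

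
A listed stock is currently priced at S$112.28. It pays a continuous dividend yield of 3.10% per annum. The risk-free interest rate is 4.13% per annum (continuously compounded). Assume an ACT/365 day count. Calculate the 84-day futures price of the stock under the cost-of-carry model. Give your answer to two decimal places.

S$112.55

F = S·e^((r − q)T) = 112.28 · e^((0.0413 − 0.0310) × 84/365)
= 112.28 · e^0.002370 = 112.28 × 1.002373
F = S$112.55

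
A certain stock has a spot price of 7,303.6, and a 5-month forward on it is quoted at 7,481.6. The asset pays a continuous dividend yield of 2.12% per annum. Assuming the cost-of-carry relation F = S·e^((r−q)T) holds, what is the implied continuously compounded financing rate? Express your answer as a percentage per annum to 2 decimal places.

From F = S·e^((r−q)T): (r − q) = ln(F/S)/T
ln(7481.6/7303.6) = ln(1.024372) = 0.024080
(r − q) = 0.024080 / (5/12) = 0.057792
r = ln(F/S)/T + q = 0.057792 + 0.0212 = 0.078992
r = 7.90%

7.90%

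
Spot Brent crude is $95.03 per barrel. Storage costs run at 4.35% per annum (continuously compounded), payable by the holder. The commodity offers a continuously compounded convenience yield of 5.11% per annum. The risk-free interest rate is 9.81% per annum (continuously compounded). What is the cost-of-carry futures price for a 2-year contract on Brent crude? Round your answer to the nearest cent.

Net carry = r + u − y = 0.0981 + 0.0435 − 0.0511 = 0.0905
F = S·e^((r+u−y)T) = 95.03 · e^(0.0905 × 2) = 95.03 · e^0.181000
= 95.03 × 1.198415 = $113.89 per barrel

$113.89 per barrel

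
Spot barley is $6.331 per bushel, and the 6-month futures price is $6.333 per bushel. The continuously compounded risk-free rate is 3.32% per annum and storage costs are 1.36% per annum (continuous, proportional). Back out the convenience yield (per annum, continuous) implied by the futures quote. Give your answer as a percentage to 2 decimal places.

F = S·e^((r+u−y)T) ⇒ (r+u−y) = ln(F/S)/T
ln(6.333/6.331) = 0.000316; /T ⇒ 0.000632
y = r + u − ln(F/S)/T = 0.0332 + 0.0136 − 0.000632 = 0.046168
y = 4.62%

4.62%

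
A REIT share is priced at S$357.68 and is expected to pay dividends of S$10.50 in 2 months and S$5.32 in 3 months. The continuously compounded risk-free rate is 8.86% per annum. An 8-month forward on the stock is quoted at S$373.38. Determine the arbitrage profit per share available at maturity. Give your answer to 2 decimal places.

S$10.43 per share

PV(dividends) I = 10.50·e^(−0.0886·2/12) + 5.32·e^(−0.0886·3/12) = 15.5495
Fair forward F* = (S − I)·e^(rT) = (357.68 − 15.5495)·e^0.059067 = 342.1305 × 1.060846 = 362.9478
Market S$373.38 > fair 362.9478: forward overpriced → cash-and-carry (borrow at r, buy the stock and collect the dividends, short the forward).
Profit at T = |F_mkt − F*| = |373.38 − 362.9478| = S$10.43 per share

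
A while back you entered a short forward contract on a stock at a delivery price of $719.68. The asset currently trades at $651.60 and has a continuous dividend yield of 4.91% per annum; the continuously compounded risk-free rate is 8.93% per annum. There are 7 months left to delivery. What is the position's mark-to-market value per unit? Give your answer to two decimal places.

Current fair forward for the remaining 7 months: F = S·e^((r − q)·T), (r − q) = 0.0893 − 0.0491 = 0.0402
F = 651.60 · e^(0.0402 × 7/12) = 651.60 × 1.023727 = 667.0605
Value of long forward = (F − K)·e^(−rT) = (667.0605 − 719.68) · e^(−0.0893·7/12)
= -52.6195 × 0.949242 = -49.95
Short position value = −(long value) = $49.95

$49.95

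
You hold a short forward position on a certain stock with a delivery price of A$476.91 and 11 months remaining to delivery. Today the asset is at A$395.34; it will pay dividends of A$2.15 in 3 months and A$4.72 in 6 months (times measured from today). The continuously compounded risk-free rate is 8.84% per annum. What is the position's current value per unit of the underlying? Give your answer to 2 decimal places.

PV(remaining dividends) I = 2.15·e^(−0.0884·3/12) + 4.72·e^(−0.0884·6/12) = 6.6189
Current forward F = (S − I)·e^(rT) = (395.34 − 6.6189)·e^(0.0884·11/12) = 388.7211 × 1.084407 = 421.5319
Value (long) = (F − K)·e^(−rT) = (421.5319 − 476.91) × 0.922163 = -51.0676
Short position value = −(long value) = A$51.07

A$51.07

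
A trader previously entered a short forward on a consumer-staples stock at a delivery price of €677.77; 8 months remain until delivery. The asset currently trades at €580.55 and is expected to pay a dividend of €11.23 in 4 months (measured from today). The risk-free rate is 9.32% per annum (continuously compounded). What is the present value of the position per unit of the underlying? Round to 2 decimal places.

PV(remaining dividends) I = 11.23·e^(−0.0932·4/12) = 10.8865
Current forward F = (S − I)·e^(rT) = (580.55 − 10.8865)·e^(0.0932·8/12) = 569.6635 × 1.064104 = 606.1812
Value (long) = (F − K)·e^(−rT) = (606.1812 − 677.77) × 0.939758 = -67.2761
Short position value = −(long value) = €67.28

€67.28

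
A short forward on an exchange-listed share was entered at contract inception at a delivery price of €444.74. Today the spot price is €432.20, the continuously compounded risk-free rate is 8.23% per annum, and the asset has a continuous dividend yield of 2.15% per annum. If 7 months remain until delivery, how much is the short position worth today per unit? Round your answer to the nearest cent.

-€2.92

Current fair forward for the remaining 7 months: F = S·e^((r − q)·T), (r − q) = 0.0823 − 0.0215 = 0.0608
F = 432.20 · e^(0.0608 × 7/12) = 432.20 × 1.036103 = 447.8037
Value of long forward = (F − K)·e^(−rT) = (447.8037 − 444.74) · e^(−0.0823·7/12)
= 3.0637 × 0.953126 = 2.92
Short position value = −(long value) = -€2.92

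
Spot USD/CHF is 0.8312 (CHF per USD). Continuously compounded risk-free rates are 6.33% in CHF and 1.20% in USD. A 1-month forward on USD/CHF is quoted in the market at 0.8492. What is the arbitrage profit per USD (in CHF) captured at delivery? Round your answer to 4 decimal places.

0.0144 per USD (in CHF)

Fair forward: F* = S·e^(carry·T), with carry = (r_CHF − r_USD) = 0.0633 − 0.0120 = 0.0513
F* = 0.8312 · e^(0.0513 × 1/12) = 0.8312 · e^0.004275 = 0.8312 × 1.004284 = 0.8348
Market 0.8492 > fair 0.8348: forward overpriced → cash-and-carry (buy spot, short the forward).
At maturity, profit = |F_mkt − F*| = |0.8492 − 0.8348| = 0.0144 per USD (in CHF)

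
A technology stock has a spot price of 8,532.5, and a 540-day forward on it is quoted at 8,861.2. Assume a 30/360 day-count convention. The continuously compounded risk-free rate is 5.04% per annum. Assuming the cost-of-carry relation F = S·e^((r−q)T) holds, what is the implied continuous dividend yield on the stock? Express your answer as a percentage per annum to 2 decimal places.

2.52%

From F = S·e^((r−q)T): (r − q) = ln(F/S)/T
ln(8861.2/8532.5) = ln(1.038523) = 0.037800
(r − q) = 0.037800 / (540/360) = 0.025200
q = r − ln(F/S)/T = 0.0504 − 0.025200 = 0.025200
q = 2.52%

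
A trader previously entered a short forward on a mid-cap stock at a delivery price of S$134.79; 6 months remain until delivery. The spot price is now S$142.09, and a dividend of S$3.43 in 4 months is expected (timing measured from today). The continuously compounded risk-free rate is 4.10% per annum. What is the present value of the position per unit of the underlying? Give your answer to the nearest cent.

PV(remaining dividends) I = 3.43·e^(−0.0410·4/12) = 3.3834
Current forward F = (S − I)·e^(rT) = (142.09 − 3.3834)·e^(0.0410·6/12) = 138.7066 × 1.020712 = 141.5795
Value (long) = (F − K)·e^(−rT) = (141.5795 − 134.79) × 0.979709 = 6.6517
Short position value = −(long value) = -S$6.65

-S$6.65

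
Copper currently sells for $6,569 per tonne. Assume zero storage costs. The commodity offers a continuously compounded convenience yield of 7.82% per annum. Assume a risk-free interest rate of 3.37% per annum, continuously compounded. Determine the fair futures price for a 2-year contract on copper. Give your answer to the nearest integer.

$6,010 per tonne

Net carry = r + u − y = 0.0337 + 0.0000 − 0.0782 = -0.0445
F = S·e^((r+u−y)T) = 6569 · e^(-0.0445 × 2) = 6569 · e^-0.089000
= 6569 × 0.914846 = $6,010 per tonne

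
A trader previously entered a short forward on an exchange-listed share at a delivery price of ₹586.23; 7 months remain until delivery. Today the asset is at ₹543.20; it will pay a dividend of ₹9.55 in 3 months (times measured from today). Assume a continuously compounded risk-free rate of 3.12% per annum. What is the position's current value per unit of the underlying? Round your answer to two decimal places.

₹41.93

PV(remaining dividends) I = 9.55·e^(−0.0312·3/12) = 9.4758
Current forward F = (S − I)·e^(rT) = (543.20 − 9.4758)·e^(0.0312·7/12) = 533.7242 × 1.018367 = 543.5271
Value (long) = (F − K)·e^(−rT) = (543.5271 − 586.23) × 0.981965 = -41.9328
Short position value = −(long value) = ₹41.93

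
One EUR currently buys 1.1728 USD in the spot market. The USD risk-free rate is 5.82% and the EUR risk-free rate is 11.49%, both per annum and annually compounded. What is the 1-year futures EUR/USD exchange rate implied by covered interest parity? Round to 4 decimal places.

1.1132

By covered interest parity, F = S · (1+r_USD)^T / (1+r_EUR)^T
= 1.1728 × 1.058200 / 1.114900 = 1.1728 × 0.949143
F = 1.1132 USD per EUR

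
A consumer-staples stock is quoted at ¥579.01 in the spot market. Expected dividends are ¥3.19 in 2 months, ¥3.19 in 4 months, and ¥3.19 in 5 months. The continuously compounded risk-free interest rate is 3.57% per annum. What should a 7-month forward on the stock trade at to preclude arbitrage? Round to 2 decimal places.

¥581.53

PV(dividends) I = 3.19·e^(−0.0357·2/12) + 3.19·e^(−0.0357·4/12) + 3.19·e^(−0.0357·5/12)
I = 3.1711 + 3.1523 + 3.1429 = 9.4663
F = (S − I)·e^(rT) = (579.01 − 9.4663) · e^(0.0357·7/12)
= 569.5437 · e^0.020825 = 569.5437 × 1.021043 = ¥581.53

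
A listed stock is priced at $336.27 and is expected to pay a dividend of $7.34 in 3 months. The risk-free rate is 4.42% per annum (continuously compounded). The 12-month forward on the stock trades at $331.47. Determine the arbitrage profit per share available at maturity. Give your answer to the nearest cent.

$12.41 per share

PV(dividends) I = 7.34·e^(−0.0442·3/12) = 7.2593
Fair forward F* = (S − I)·e^(rT) = (336.27 − 7.2593)·e^0.044200 = 329.0107 × 1.045191 = 343.8790
Market $331.47 < fair 343.8790: forward underpriced → reverse cash-and-carry (short the stock, invest proceeds at r, pay the dividends, go long the forward).
Profit at T = |F_mkt − F*| = |331.47 − 343.8790| = $12.41 per share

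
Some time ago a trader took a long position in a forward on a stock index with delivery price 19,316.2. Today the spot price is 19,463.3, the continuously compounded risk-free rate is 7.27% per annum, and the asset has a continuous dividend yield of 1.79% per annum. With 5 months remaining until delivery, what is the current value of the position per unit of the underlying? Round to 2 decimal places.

578.82

Current fair forward for the remaining 5 months: F = S·e^((r − q)·T), (r − q) = 0.0727 − 0.0179 = 0.0548
F = 19463.3 · e^(0.0548 × 5/12) = 19463.3 × 1.02309601 = 19912.8246
Value of long forward = (F − K)·e^(−rT) = (19912.8246 − 19316.2) · e^(−0.0727·5/12)
= 596.6246 × 0.97016253 = 578.82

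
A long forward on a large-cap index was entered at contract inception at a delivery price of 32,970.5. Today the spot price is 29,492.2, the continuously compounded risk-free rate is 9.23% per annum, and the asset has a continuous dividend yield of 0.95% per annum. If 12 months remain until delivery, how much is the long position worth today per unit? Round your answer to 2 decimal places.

-850.19

Current fair forward for the remaining 12 months: F = S·e^((r − q)·T), (r − q) = 0.0923 − 0.0095 = 0.0828
F = 29492.2 · e^(0.0828 × 12/12) = 29492.2 × 1.08632452 = 32038.1000
Value of long forward = (F − K)·e^(−rT) = (32038.1000 − 32970.5) · e^(−0.0923·12/12)
= -932.4000 × 0.91183156 = -850.19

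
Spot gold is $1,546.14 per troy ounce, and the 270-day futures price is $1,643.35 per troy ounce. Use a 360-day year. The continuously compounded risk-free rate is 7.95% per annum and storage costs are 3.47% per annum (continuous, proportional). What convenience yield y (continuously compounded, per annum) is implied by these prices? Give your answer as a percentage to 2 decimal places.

F = S·e^((r+u−y)T) ⇒ (r+u−y) = ln(F/S)/T
ln(1643.35/1546.14) = 0.060975; /T ⇒ 0.081300
y = r + u − ln(F/S)/T = 0.0795 + 0.0347 − 0.081300 = 0.032900
y = 3.29%

3.29%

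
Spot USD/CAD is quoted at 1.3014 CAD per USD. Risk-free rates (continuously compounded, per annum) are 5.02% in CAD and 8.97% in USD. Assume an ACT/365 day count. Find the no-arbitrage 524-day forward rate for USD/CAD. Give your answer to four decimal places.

F = S·e^((r_CAD − r_USD)T) = 1.3014 · e^((0.0502 − 0.0897) × 524/365)
= 1.3014 · e^-0.056707 = 1.3014 × 0.944871
F = 1.2297 CAD per USD

1.2297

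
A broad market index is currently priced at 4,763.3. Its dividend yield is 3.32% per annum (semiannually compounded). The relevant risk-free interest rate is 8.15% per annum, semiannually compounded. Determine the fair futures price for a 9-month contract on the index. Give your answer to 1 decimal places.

4,934.0

F = S · (1+r/2)^(2T) / (1+q/2)^(2T)
= 4763.3 × 1.061744 / 1.025003 = 4763.3 × 1.035845
F = 4,934.0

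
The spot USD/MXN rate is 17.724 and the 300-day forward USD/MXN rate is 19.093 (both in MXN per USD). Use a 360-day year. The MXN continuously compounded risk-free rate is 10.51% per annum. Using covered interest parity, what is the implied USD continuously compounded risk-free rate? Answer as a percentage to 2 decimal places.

1.58%

F = S·e^((r_MXN − r_USD)T) ⇒ r_USD = r_MXN − ln(F/S)/T
ln(19.093/17.724) = 0.074402; /(300/360) = 0.089282
r_USD = 0.1051 − 0.089282 = 0.015818
r_USD = 1.58%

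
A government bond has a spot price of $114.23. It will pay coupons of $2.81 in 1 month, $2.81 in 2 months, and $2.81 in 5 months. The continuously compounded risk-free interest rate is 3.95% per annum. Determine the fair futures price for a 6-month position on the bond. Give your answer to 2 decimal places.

$107.99

PV(coupons) I = 2.81·e^(−0.0395·1/12) + 2.81·e^(−0.0395·2/12) + 2.81·e^(−0.0395·5/12)
I = 2.8008 + 2.7916 + 2.7641 = 8.3565
F = (S − I)·e^(rT) = (114.23 − 8.3565) · e^(0.0395·6/12)
= 105.8735 · e^0.019750 = 105.8735 × 1.019946 = $107.99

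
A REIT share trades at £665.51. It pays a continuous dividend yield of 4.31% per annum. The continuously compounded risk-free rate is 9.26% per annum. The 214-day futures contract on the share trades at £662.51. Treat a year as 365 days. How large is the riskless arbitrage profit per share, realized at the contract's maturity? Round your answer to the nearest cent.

Fair futures: F* = S·e^(carry·T), with carry = (r − q) = 0.0926 − 0.0431 = 0.0495
F* = 665.51 · e^(0.0495 × 214/365) = 665.51 · e^0.029022 = 665.51 × 1.029447 = £685.1073
Market £662.51 < fair £685.1073: forward underpriced → reverse cash-and-carry (short spot, go long the forward).
At maturity, profit = |F_mkt − F*| = |662.51 − 685.1073| = £22.60 per share

£22.60 per share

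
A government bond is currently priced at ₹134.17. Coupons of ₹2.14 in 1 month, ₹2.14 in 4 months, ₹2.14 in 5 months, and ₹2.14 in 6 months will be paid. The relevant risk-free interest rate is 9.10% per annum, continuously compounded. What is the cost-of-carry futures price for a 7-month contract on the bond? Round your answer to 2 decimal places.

PV(coupons) I = 2.14·e^(−0.0910·1/12) + 2.14·e^(−0.0910·4/12) + 2.14·e^(−0.0910·5/12) + 2.14·e^(−0.0910·6/12)
I = 2.1238 + 2.0761 + 2.0604 + 2.0448 = 8.3051
F = (S − I)·e^(rT) = (134.17 − 8.3051) · e^(0.0910·7/12)
= 125.8649 · e^0.053083 = 125.8649 × 1.054517 = ₹132.73

₹132.73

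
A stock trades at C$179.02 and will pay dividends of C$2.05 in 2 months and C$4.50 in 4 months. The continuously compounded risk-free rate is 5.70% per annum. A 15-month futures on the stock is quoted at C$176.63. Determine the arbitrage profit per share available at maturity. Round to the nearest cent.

C$8.69 per share

PV(dividends) I = 2.05·e^(−0.0570·2/12) + 4.50·e^(−0.0570·4/12) = 6.4459
Fair futures F* = (S − I)·e^(rT) = (179.02 − 6.4459)·e^0.071250 = 172.5741 × 1.073850 = 185.3187
Market C$176.63 < fair 185.3187: forward underpriced → reverse cash-and-carry (short the stock, invest proceeds at r, pay the dividends, go long the forward).
Profit at T = |F_mkt − F*| = |176.63 − 185.3187| = C$8.69 per share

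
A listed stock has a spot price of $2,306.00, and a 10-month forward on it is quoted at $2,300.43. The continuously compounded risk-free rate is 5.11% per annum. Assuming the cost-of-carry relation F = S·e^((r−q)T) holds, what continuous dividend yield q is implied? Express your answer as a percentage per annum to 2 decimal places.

5.40%

From F = S·e^((r−q)T): (r − q) = ln(F/S)/T
ln(2300.43/2306.00) = ln(0.997585) = -0.002418
(r − q) = -0.002418 / (10/12) = -0.002902
q = r − ln(F/S)/T = 0.0511 + 0.002902 = 0.054002
q = 5.40%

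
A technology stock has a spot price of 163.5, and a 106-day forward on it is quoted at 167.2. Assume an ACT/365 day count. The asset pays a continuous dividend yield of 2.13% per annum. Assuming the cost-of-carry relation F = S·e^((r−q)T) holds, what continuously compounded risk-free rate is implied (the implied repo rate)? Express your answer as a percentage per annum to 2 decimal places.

From F = S·e^((r−q)T): (r − q) = ln(F/S)/T
ln(167.2/163.5) = ln(1.022630) = 0.022378
(r − q) = 0.022378 / (106/365) = 0.077056
r = ln(F/S)/T + q = 0.077056 + 0.0213 = 0.098356
r = 9.84%

9.84%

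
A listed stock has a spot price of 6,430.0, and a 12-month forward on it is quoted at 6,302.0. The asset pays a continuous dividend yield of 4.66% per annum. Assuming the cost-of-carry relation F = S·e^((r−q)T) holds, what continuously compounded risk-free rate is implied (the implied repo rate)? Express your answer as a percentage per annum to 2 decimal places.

From F = S·e^((r−q)T): (r − q) = ln(F/S)/T
ln(6302.0/6430.0) = ln(0.980093) = -0.020108
(r − q) = -0.020108 / (12/12) = -0.020108
r = ln(F/S)/T + q = -0.020108 + 0.0466 = 0.026492
r = 2.65%

2.65%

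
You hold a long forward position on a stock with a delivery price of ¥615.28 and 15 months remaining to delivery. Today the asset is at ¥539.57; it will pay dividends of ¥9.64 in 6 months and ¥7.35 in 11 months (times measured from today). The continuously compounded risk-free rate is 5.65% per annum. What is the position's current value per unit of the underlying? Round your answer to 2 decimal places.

-¥50.11

PV(remaining dividends) I = 9.64·e^(−0.0565·6/12) + 7.35·e^(−0.0565·11/12) = 16.3505
Current forward F = (S − I)·e^(rT) = (539.57 − 16.3505)·e^(0.0565·15/12) = 523.2195 × 1.073179 = 561.5082
Value (long) = (F − K)·e^(−rT) = (561.5082 − 615.28) × 0.931811 = -50.1052
Value = -¥50.11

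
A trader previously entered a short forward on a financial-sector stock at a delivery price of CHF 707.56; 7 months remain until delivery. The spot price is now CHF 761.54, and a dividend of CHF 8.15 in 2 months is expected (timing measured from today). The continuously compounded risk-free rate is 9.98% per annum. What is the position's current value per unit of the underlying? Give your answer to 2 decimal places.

-CHF 85.98

PV(remaining dividends) I = 8.15·e^(−0.0998·2/12) = 8.0156
Current forward F = (S − I)·e^(rT) = (761.54 − 8.0156)·e^(0.0998·7/12) = 753.5244 × 1.059945 = 798.6944
Value (long) = (F − K)·e^(−rT) = (798.6944 − 707.56) × 0.943446 = 85.9804
Short position value = −(long value) = -CHF 85.98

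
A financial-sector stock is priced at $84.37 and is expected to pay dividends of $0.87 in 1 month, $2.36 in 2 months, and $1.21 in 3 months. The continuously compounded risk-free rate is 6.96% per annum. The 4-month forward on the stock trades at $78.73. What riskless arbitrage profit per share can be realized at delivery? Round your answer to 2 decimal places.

PV(dividends) I = 0.87·e^(−0.0696·1/12) + 2.36·e^(−0.0696·2/12) + 1.21·e^(−0.0696·3/12) = 4.3869
Fair forward F* = (S − I)·e^(rT) = (84.37 − 4.3869)·e^0.023200 = 79.9831 × 1.023471 = 81.8604
Market $78.73 < fair 81.8604: forward underpriced → reverse cash-and-carry (short the stock, invest proceeds at r, pay the dividends, go long the forward).
Profit at T = |F_mkt − F*| = |78.73 − 81.8604| = $3.13 per share

$3.13 per share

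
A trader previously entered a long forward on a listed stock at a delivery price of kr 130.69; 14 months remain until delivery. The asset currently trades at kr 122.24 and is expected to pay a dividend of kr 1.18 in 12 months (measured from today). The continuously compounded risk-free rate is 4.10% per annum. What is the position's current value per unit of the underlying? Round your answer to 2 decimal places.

PV(remaining dividends) I = 1.18·e^(−0.0410·12/12) = 1.1326
Current forward F = (S − I)·e^(rT) = (122.24 − 1.1326)·e^(0.0410·14/12) = 121.1074 × 1.048996 = 127.0412
Value (long) = (F − K)·e^(−rT) = (127.0412 − 130.69) × 0.953293 = -3.4784
Value = -kr 3.48

-kr 3.48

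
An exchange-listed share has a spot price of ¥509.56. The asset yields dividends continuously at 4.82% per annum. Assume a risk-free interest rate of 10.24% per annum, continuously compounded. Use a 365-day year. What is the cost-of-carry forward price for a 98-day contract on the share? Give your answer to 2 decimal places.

¥517.03

F = S·e^((r − q)T) = 509.56 · e^((0.1024 − 0.0482) × 98/365)
= 509.56 · e^0.014552 = 509.56 × 1.014658
F = ¥517.03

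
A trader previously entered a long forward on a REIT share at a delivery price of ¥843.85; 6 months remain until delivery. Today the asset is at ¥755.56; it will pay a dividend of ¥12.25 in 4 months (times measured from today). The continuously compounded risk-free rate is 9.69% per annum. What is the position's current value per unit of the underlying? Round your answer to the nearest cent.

-¥60.24

PV(remaining dividends) I = 12.25·e^(−0.0969·4/12) = 11.8606
Current forward F = (S − I)·e^(rT) = (755.56 − 11.8606)·e^(0.0969·6/12) = 743.6994 × 1.049643 = 780.6189
Value (long) = (F − K)·e^(−rT) = (780.6189 − 843.85) × 0.952705 = -60.2406
Value = -¥60.24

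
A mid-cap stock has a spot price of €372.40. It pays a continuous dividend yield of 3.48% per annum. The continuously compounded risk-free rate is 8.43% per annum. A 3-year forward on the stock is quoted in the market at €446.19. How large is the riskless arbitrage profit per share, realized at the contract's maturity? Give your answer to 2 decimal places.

Fair forward: F* = S·e^(carry·T), with carry = (r − q) = 0.0843 − 0.0348 = 0.0495
F* = 372.40 · e^(0.0495 × 3) = 372.40 · e^0.148500 = 372.40 × 1.160093 = €432.0186
Market €446.19 > fair €432.0186: forward overpriced → cash-and-carry (buy spot, short the forward).
At maturity, profit = |F_mkt − F*| = |446.19 − 432.0186| = €14.17 per share

€14.17 per share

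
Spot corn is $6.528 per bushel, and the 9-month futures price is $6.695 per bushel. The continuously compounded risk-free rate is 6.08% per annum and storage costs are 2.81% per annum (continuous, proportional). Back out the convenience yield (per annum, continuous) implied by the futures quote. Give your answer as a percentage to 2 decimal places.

5.52%

F = S·e^((r+u−y)T) ⇒ (r+u−y) = ln(F/S)/T
ln(6.695/6.528) = 0.025260; /T ⇒ 0.033680
y = r + u − ln(F/S)/T = 0.0608 + 0.0281 − 0.033680 = 0.055220
y = 5.52%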